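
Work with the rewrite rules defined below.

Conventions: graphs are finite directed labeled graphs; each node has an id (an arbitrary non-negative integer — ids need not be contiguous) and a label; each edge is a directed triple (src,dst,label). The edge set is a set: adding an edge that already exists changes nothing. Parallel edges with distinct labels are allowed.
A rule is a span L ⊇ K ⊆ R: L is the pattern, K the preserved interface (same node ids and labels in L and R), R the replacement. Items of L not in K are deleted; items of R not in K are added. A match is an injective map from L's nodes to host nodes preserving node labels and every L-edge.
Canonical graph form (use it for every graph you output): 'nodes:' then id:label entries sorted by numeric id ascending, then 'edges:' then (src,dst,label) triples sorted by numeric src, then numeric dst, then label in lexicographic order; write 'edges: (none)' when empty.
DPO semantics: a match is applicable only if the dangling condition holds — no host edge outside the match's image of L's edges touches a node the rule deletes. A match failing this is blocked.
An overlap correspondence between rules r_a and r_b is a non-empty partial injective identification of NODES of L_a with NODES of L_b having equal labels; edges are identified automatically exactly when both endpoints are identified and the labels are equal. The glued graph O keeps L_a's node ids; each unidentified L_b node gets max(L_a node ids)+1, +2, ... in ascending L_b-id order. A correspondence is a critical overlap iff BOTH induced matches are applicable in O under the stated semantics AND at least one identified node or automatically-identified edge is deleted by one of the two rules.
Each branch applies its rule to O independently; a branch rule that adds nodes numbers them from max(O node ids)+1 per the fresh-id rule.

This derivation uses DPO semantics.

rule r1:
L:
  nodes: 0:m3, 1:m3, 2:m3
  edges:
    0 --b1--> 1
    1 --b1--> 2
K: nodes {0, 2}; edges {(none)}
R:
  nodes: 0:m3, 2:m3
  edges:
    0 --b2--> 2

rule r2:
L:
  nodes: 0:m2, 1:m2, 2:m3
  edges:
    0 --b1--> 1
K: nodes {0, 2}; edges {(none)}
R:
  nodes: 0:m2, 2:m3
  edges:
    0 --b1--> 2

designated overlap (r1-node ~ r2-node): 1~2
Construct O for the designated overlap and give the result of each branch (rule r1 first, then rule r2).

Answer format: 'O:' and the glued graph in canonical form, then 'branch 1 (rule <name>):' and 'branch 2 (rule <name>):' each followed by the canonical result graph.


O:
nodes: 0:m3, 1:m3, 2:m3, 3:m2, 4:m2
edges: (0,1,b1); (1,2,b1); (3,4,b1)
branch 1 (rule r1):
nodes: 0:m3, 2:m3, 3:m2, 4:m2
edges: (0,2,b2); (3,4,b1)
branch 2 (rule r2):
nodes: 0:m3, 1:m3, 2:m3, 3:m2
edges: (0,1,b1); (1,2,b1); (3,1,b1)


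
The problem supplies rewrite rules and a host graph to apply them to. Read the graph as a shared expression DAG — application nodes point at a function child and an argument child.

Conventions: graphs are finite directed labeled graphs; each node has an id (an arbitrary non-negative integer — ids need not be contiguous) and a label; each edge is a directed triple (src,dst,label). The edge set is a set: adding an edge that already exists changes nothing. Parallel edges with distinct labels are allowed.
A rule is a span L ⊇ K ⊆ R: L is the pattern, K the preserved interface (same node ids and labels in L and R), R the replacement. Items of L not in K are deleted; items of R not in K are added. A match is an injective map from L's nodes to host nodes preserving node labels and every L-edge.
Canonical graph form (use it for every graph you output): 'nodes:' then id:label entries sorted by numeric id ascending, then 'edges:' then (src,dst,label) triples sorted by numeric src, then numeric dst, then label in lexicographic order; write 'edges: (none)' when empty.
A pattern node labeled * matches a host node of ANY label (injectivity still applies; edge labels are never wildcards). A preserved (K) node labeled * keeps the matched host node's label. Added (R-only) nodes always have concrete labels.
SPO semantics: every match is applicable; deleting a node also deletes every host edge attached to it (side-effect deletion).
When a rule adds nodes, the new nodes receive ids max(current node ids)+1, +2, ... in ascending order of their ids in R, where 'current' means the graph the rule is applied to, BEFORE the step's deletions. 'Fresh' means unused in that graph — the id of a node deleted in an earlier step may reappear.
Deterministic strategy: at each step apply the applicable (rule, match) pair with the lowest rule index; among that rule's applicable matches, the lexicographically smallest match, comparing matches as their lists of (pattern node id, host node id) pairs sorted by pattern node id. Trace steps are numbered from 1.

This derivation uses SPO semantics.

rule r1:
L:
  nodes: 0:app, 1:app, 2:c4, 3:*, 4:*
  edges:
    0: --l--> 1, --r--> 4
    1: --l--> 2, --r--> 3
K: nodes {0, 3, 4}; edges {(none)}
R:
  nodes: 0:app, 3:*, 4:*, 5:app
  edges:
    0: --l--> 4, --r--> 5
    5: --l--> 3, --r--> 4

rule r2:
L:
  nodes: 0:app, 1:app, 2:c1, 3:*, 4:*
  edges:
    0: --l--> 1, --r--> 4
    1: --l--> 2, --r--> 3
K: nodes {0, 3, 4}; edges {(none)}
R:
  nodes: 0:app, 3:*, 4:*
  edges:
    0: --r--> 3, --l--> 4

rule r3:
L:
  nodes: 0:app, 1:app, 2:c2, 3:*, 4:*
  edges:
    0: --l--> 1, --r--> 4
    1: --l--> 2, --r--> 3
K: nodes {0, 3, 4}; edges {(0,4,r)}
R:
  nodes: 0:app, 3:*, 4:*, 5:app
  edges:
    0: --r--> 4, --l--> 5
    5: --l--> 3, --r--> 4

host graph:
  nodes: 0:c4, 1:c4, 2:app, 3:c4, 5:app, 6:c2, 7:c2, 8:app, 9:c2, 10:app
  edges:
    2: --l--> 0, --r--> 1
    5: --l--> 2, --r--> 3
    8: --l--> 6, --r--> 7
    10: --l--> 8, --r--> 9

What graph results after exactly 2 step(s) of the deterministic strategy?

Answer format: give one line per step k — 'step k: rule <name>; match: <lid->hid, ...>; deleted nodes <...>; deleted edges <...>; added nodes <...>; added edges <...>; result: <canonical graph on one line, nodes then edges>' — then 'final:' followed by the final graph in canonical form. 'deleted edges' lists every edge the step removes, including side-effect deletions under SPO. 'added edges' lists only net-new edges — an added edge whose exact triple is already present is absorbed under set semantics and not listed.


step 1: rule r1; match: 0->5, 1->2, 2->0, 3->1, 4->3; deleted nodes 0, 2; deleted edges (2,0,l); (2,1,r); (5,2,l); (5,3,r); added nodes 11; added edges (5,3,l); (5,11,r); (11,1,l); (11,3,r); result: nodes: 1:c4, 3:c4, 5:app, 6:c2, 7:c2, 8:app, 9:c2, 10:app, 11:app edges: (5,3,l); (5,11,r); (8,6,l); (8,7,r); (10,8,l); (10,9,r); (11,1,l); (11,3,r)
step 2: rule r3; match: 0->10, 1->8, 2->6, 3->7, 4->9; deleted nodes 6, 8; deleted edges (8,6,l); (8,7,r); (10,8,l); added nodes 12; added edges (10,12,l); (12,7,l); (12,9,r); result: nodes: 1:c4, 3:c4, 5:app, 7:c2, 9:c2, 10:app, 11:app, 12:app edges: (5,3,l); (5,11,r); (10,9,r); (10,12,l); (11,1,l); (11,3,r); (12,7,l); (12,9,r)
final:
nodes: 1:c4, 3:c4, 5:app, 7:c2, 9:c2, 10:app, 11:app, 12:app
edges: (5,3,l); (5,11,r); (10,9,r); (10,12,l); (11,1,l); (11,3,r); (12,7,l); (12,9,r)


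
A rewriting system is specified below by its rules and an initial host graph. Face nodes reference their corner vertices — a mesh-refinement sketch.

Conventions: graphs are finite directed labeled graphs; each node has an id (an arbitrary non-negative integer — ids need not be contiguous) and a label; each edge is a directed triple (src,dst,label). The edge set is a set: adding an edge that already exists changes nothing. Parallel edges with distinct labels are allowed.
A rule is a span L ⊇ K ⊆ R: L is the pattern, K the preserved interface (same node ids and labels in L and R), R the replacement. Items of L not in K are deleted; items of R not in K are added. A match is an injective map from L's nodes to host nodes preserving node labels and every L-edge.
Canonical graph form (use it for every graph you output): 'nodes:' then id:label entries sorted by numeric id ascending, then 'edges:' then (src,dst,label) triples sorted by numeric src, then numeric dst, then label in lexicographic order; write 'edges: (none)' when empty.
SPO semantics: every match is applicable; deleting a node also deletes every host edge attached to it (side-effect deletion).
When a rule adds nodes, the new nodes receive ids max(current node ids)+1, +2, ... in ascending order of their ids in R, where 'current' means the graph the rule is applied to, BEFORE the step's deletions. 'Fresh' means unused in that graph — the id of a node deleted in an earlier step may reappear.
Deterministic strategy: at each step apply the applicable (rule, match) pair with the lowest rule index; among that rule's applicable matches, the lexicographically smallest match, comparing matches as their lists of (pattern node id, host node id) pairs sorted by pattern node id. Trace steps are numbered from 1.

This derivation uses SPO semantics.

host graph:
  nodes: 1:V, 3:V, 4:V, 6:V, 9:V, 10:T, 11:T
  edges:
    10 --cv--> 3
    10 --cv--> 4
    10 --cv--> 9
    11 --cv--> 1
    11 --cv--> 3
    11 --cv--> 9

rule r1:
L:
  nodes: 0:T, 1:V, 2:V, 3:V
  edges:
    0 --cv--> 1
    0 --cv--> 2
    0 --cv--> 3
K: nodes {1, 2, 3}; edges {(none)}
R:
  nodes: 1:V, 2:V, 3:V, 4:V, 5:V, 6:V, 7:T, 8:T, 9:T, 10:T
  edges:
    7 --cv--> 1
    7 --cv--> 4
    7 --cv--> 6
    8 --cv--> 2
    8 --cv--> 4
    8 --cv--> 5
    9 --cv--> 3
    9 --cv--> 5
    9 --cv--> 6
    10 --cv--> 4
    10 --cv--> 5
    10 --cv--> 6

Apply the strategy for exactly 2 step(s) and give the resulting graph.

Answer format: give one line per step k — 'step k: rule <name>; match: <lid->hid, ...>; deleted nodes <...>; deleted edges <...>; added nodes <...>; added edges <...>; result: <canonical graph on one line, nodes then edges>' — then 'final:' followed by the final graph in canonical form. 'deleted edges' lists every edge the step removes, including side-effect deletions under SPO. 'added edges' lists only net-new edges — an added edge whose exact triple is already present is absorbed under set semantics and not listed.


step 1: rule r1; match: 0->10, 1->3, 2->4, 3->9; deleted nodes 10; deleted edges (10,3,cv); (10,4,cv); (10,9,cv); added nodes 12, 13, 14, 15, 16, 17, 18; added edges (15,3,cv); (15,12,cv); (15,14,cv); (16,4,cv); (16,12,cv); (16,13,cv); (17,9,cv); (17,13,cv); (17,14,cv); (18,12,cv); (18,13,cv); (18,14,cv); result: nodes: 1:V, 3:V, 4:V, 6:V, 9:V, 11:T, 12:V, 13:V, 14:V, 15:T, 16:T, 17:T, 18:T edges: (11,1,cv); (11,3,cv); (11,9,cv); (15,3,cv); (15,12,cv); (15,14,cv); (16,4,cv); (16,12,cv); (16,13,cv); (17,9,cv); (17,13,cv); (17,14,cv); (18,12,cv); (18,13,cv); (18,14,cv)
step 2: rule r1; match: 0->11, 1->1, 2->3, 3->9; deleted nodes 11; deleted edges (11,1,cv); (11,3,cv); (11,9,cv); added nodes 19, 20, 21, 22, 23, 24, 25; added edges (22,1,cv); (22,19,cv); (22,21,cv); (23,3,cv); (23,19,cv); (23,20,cv); (24,9,cv); (24,20,cv); (24,21,cv); (25,19,cv); (25,20,cv); (25,21,cv); result: nodes: 1:V, 3:V, 4:V, 6:V, 9:V, 12:V, 13:V, 14:V, 15:T, 16:T, 17:T, 18:T, 19:V, 20:V, 21:V, 22:T, 23:T, 24:T, 25:T edges: (15,3,cv); (15,12,cv); (15,14,cv); (16,4,cv); (16,12,cv); (16,13,cv); (17,9,cv); (17,13,cv); (17,14,cv); (18,12,cv); (18,13,cv); (18,14,cv); (22,1,cv); (22,19,cv); (22,21,cv); (23,3,cv); (23,19,cv); (23,20,cv); (24,9,cv); (24,20,cv); (24,21,cv); (25,19,cv); (25,20,cv); (25,21,cv)
final:
nodes: 1:V, 3:V, 4:V, 6:V, 9:V, 12:V, 13:V, 14:V, 15:T, 16:T, 17:T, 18:T, 19:V, 20:V, 21:V, 22:T, 23:T, 24:T, 25:T
edges: (15,3,cv); (15,12,cv); (15,14,cv); (16,4,cv); (16,12,cv); (16,13,cv); (17,9,cv); (17,13,cv); (17,14,cv); (18,12,cv); (18,13,cv); (18,14,cv); (22,1,cv); (22,19,cv); (22,21,cv); (23,3,cv); (23,19,cv); (23,20,cv); (24,9,cv); (24,20,cv); (24,21,cv); (25,19,cv); (25,20,cv); (25,21,cv)


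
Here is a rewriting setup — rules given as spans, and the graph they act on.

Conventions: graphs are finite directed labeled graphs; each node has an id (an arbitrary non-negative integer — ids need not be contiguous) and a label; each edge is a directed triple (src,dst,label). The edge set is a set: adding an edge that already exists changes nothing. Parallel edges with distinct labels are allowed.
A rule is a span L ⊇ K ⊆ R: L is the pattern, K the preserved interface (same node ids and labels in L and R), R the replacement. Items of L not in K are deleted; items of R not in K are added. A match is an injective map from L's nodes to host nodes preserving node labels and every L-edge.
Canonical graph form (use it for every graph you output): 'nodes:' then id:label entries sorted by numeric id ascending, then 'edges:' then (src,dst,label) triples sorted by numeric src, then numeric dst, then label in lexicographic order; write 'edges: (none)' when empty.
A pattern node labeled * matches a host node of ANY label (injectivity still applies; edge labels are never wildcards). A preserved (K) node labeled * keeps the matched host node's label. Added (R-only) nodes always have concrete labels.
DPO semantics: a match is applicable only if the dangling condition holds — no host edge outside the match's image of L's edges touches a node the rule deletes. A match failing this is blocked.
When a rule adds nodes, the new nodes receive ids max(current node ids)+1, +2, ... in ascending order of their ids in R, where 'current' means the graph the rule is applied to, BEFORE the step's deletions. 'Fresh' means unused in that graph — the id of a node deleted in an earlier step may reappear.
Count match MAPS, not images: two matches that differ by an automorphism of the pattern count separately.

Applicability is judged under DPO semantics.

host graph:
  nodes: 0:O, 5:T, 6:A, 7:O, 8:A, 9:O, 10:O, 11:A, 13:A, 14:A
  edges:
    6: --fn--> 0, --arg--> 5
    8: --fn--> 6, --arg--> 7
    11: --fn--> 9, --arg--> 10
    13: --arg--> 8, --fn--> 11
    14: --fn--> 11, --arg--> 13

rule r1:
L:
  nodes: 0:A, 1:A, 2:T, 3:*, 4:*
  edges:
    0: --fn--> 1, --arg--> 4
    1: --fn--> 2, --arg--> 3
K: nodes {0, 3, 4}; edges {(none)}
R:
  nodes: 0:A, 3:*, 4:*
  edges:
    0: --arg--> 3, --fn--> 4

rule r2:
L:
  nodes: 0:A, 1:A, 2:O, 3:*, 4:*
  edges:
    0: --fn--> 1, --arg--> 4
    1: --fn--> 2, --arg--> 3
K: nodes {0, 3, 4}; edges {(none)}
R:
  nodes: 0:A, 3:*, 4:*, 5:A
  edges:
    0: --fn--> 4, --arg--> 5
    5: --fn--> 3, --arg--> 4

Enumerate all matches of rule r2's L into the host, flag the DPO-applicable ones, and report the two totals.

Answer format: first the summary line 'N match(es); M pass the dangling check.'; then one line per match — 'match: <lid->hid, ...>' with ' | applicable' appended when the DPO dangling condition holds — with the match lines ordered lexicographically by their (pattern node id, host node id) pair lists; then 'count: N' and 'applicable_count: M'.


3 match(es); 1 pass the dangling check.
match: 0->8, 1->6, 2->0, 3->5, 4->7 | applicable
match: 0->13, 1->11, 2->9, 3->10, 4->8
match: 0->14, 1->11, 2->9, 3->10, 4->13
count: 3
applicable_count: 1


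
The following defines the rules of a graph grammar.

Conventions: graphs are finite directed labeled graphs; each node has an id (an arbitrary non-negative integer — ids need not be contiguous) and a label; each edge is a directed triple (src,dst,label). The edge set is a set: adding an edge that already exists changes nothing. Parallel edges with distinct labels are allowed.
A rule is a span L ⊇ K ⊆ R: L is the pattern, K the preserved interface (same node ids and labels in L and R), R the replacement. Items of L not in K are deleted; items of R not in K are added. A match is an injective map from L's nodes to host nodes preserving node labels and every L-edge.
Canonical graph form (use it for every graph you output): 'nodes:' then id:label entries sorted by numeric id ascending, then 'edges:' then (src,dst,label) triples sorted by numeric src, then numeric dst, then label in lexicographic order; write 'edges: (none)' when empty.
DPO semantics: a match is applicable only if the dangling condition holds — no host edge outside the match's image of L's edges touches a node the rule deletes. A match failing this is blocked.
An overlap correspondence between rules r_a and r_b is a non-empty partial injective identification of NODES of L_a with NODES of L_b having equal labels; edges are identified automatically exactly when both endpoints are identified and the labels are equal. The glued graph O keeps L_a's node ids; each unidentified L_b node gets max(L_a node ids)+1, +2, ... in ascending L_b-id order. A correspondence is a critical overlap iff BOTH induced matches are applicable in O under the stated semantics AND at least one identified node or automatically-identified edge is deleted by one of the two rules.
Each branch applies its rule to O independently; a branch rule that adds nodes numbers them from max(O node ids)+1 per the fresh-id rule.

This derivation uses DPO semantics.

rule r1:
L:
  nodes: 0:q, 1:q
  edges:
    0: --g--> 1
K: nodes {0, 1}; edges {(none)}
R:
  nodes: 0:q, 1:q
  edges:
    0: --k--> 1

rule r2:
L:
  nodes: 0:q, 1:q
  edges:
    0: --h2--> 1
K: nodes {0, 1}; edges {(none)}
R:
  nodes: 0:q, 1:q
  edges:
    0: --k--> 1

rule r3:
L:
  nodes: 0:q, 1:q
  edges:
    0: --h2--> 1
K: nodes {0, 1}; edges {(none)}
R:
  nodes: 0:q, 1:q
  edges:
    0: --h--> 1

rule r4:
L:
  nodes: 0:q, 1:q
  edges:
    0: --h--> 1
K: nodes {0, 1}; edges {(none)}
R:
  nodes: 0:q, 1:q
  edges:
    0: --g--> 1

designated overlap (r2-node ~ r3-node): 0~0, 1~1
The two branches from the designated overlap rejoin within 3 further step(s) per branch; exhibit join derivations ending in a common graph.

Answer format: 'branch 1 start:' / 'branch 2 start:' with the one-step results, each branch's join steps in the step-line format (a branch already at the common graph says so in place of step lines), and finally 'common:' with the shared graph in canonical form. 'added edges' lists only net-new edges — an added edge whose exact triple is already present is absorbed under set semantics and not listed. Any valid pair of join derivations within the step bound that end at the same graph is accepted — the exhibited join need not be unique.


branch 1 start:
nodes: 0:q, 1:q
edges: (0,1,k)
branch 2 start:
nodes: 0:q, 1:q
edges: (0,1,h)
branch 1: already at the common graph (0 steps)
branch 2 step 1: rule r4; match: 0->0, 1->1; deleted nodes (none); deleted edges (0,1,h); added nodes (none); added edges (0,1,g); result: nodes: 0:q, 1:q edges: (0,1,g)
branch 2 step 2: rule r1; match: 0->0, 1->1; deleted nodes (none); deleted edges (0,1,g); added nodes (none); added edges (0,1,k); result: nodes: 0:q, 1:q edges: (0,1,k)
common:
nodes: 0:q, 1:q
edges: (0,1,k)


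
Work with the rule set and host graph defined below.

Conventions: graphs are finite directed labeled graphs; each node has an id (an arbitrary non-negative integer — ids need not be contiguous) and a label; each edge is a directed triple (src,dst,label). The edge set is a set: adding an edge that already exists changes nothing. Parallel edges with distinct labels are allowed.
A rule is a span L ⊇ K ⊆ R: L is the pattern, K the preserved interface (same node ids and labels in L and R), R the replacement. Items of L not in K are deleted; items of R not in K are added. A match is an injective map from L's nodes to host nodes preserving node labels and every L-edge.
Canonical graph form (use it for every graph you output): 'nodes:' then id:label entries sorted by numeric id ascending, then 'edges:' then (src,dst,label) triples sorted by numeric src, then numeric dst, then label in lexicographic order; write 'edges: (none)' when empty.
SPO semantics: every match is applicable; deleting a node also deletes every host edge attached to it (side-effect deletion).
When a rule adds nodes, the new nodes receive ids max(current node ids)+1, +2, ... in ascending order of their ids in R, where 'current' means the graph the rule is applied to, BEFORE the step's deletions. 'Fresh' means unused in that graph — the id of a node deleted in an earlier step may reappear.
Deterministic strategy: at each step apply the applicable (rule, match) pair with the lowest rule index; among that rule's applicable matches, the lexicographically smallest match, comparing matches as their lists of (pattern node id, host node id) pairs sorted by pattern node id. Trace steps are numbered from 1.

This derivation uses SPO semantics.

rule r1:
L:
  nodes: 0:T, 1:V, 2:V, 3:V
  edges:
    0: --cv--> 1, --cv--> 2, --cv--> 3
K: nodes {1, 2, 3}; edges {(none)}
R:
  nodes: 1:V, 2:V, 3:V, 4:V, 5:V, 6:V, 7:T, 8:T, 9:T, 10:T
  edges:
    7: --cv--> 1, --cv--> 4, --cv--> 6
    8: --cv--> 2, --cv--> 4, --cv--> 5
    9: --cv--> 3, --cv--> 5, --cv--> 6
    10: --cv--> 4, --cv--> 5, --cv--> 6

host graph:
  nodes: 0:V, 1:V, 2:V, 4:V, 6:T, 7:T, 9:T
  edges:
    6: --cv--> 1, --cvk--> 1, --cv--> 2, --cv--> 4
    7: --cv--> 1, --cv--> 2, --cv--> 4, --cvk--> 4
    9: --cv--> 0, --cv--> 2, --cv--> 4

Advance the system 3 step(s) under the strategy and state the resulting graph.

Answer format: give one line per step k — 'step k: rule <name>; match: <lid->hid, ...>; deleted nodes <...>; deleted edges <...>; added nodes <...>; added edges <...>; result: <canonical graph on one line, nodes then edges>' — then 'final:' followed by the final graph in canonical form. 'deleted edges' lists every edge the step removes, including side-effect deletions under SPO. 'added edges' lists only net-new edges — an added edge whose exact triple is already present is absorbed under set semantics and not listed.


step 1: rule r1; match: 0->6, 1->1, 2->2, 3->4; deleted nodes 6; deleted edges (6,1,cv); (6,1,cvk); (6,2,cv); (6,4,cv); added nodes 10, 11, 12, 13, 14, 15, 16; added edges (13,1,cv); (13,10,cv); (13,12,cv); (14,2,cv); (14,10,cv); (14,11,cv); (15,4,cv); (15,11,cv); (15,12,cv); (16,10,cv); (16,11,cv); (16,12,cv); result: nodes: 0:V, 1:V, 2:V, 4:V, 7:T, 9:T, 10:V, 11:V, 12:V, 13:T, 14:T, 15:T, 16:T edges: (7,1,cv); (7,2,cv); (7,4,cv); (7,4,cvk); (9,0,cv); (9,2,cv); (9,4,cv); (13,1,cv); (13,10,cv); (13,12,cv); (14,2,cv); (14,10,cv); (14,11,cv); (15,4,cv); (15,11,cv); (15,12,cv); (16,10,cv); (16,11,cv); (16,12,cv)
step 2: rule r1; match: 0->7, 1->1, 2->2, 3->4; deleted nodes 7; deleted edges (7,1,cv); (7,2,cv); (7,4,cv); (7,4,cvk); added nodes 17, 18, 19, 20, 21, 22, 23; added edges (20,1,cv); (20,17,cv); (20,19,cv); (21,2,cv); (21,17,cv); (21,18,cv); (22,4,cv); (22,18,cv); (22,19,cv); (23,17,cv); (23,18,cv); (23,19,cv); result: nodes: 0:V, 1:V, 2:V, 4:V, 9:T, 10:V, 11:V, 12:V, 13:T, 14:T, 15:T, 16:T, 17:V, 18:V, 19:V, 20:T, 21:T, 22:T, 23:T edges: (9,0,cv); (9,2,cv); (9,4,cv); (13,1,cv); (13,10,cv); (13,12,cv); (14,2,cv); (14,10,cv); (14,11,cv); (15,4,cv); (15,11,cv); (15,12,cv); (16,10,cv); (16,11,cv); (16,12,cv); (20,1,cv); (20,17,cv); (20,19,cv); (21,2,cv); (21,17,cv); (21,18,cv); (22,4,cv); (22,18,cv); (22,19,cv); (23,17,cv); (23,18,cv); (23,19,cv)
step 3: rule r1; match: 0->9, 1->0, 2->2, 3->4; deleted nodes 9; deleted edges (9,0,cv); (9,2,cv); (9,4,cv); added nodes 24, 25, 26, 27, 28, 29, 30; added edges (27,0,cv); (27,24,cv); (27,26,cv); (28,2,cv); (28,24,cv); (28,25,cv); (29,4,cv); (29,25,cv); (29,26,cv); (30,24,cv); (30,25,cv); (30,26,cv); result: nodes: 0:V, 1:V, 2:V, 4:V, 10:V, 11:V, 12:V, 13:T, 14:T, 15:T, 16:T, 17:V, 18:V, 19:V, 20:T, 21:T, 22:T, 23:T, 24:V, 25:V, 26:V, 27:T, 28:T, 29:T, 30:T edges: (13,1,cv); (13,10,cv); (13,12,cv); (14,2,cv); (14,10,cv); (14,11,cv); (15,4,cv); (15,11,cv); (15,12,cv); (16,10,cv); (16,11,cv); (16,12,cv); (20,1,cv); (20,17,cv); (20,19,cv); (21,2,cv); (21,17,cv); (21,18,cv); (22,4,cv); (22,18,cv); (22,19,cv); (23,17,cv); (23,18,cv); (23,19,cv); (27,0,cv); (27,24,cv); (27,26,cv); (28,2,cv); (28,24,cv); (28,25,cv); (29,4,cv); (29,25,cv); (29,26,cv); (30,24,cv); (30,25,cv); (30,26,cv)
final:
nodes: 0:V, 1:V, 2:V, 4:V, 10:V, 11:V, 12:V, 13:T, 14:T, 15:T, 16:T, 17:V, 18:V, 19:V, 20:T, 21:T, 22:T, 23:T, 24:V, 25:V, 26:V, 27:T, 28:T, 29:T, 30:T
edges: (13,1,cv); (13,10,cv); (13,12,cv); (14,2,cv); (14,10,cv); (14,11,cv); (15,4,cv); (15,11,cv); (15,12,cv); (16,10,cv); (16,11,cv); (16,12,cv); (20,1,cv); (20,17,cv); (20,19,cv); (21,2,cv); (21,17,cv); (21,18,cv); (22,4,cv); (22,18,cv); (22,19,cv); (23,17,cv); (23,18,cv); (23,19,cv); (27,0,cv); (27,24,cv); (27,26,cv); (28,2,cv); (28,24,cv); (28,25,cv); (29,4,cv); (29,25,cv); (29,26,cv); (30,24,cv); (30,25,cv); (30,26,cv)


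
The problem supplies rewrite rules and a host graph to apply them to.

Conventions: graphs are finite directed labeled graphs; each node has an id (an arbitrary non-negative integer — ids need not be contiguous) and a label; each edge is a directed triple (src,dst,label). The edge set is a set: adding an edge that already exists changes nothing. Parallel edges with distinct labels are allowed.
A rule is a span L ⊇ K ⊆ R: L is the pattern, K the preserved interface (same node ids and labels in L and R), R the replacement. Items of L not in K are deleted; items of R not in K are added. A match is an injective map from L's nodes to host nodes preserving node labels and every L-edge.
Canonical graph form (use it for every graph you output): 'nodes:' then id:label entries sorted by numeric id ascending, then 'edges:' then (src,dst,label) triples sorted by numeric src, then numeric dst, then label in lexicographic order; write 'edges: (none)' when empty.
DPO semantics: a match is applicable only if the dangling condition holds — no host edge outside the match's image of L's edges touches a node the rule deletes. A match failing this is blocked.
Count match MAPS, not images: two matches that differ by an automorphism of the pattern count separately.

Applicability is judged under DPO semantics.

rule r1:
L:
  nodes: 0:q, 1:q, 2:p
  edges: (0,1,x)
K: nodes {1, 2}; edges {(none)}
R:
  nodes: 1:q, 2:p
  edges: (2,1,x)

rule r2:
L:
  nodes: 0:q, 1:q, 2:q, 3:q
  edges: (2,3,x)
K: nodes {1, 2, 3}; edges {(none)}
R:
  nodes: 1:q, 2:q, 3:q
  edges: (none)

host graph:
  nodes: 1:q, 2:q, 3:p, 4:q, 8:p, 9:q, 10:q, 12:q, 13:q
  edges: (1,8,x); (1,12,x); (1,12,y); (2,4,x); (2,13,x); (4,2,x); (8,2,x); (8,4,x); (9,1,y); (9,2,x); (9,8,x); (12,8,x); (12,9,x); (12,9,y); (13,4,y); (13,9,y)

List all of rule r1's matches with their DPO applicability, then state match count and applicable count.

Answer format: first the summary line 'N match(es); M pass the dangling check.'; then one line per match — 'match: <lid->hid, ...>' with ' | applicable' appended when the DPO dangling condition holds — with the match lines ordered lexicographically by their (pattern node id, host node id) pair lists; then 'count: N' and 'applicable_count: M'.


12 match(es); 0 pass the dangling check.
match: 0->1, 1->12, 2->3
match: 0->1, 1->12, 2->8
match: 0->2, 1->4, 2->3
match: 0->2, 1->4, 2->8
match: 0->2, 1->13, 2->3
match: 0->2, 1->13, 2->8
match: 0->4, 1->2, 2->3
match: 0->4, 1->2, 2->8
match: 0->9, 1->2, 2->3
match: 0->9, 1->2, 2->8
match: 0->12, 1->9, 2->3
match: 0->12, 1->9, 2->8
count: 12
applicable_count: 0


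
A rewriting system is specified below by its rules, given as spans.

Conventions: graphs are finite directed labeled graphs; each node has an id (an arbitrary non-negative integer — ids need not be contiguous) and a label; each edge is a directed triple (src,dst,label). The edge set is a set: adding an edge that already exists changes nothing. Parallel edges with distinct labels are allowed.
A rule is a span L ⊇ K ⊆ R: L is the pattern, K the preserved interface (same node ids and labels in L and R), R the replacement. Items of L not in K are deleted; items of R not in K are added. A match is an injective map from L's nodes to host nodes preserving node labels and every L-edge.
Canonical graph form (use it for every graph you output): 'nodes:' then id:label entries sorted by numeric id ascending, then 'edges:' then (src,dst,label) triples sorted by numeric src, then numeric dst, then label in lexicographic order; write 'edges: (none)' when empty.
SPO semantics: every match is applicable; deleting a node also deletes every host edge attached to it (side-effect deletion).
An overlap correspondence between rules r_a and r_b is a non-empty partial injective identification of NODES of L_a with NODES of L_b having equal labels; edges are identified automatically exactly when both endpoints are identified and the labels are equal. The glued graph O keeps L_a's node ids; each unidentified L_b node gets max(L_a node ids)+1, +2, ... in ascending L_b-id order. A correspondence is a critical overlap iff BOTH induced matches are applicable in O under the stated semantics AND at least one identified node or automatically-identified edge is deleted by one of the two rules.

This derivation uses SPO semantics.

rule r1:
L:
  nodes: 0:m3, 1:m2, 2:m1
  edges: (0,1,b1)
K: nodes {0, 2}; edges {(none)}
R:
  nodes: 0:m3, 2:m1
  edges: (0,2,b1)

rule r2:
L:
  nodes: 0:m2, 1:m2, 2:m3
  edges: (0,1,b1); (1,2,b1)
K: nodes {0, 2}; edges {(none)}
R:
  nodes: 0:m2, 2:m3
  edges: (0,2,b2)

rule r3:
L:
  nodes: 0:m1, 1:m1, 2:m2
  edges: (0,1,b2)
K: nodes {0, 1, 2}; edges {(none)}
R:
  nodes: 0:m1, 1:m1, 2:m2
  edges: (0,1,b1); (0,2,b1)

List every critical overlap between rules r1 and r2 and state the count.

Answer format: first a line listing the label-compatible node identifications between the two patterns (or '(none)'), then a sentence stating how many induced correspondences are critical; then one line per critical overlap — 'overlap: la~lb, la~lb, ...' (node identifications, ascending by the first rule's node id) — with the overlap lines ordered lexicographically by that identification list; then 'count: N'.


label-compatible node identifications between L(r1) and L(r2): 0~2, 1~0, 1~1
4 of the induced correspondences are critical overlaps of r1 and r2.
overlap: 0~2, 1~0
overlap: 0~2, 1~1
overlap: 1~0
overlap: 1~1
count: 4


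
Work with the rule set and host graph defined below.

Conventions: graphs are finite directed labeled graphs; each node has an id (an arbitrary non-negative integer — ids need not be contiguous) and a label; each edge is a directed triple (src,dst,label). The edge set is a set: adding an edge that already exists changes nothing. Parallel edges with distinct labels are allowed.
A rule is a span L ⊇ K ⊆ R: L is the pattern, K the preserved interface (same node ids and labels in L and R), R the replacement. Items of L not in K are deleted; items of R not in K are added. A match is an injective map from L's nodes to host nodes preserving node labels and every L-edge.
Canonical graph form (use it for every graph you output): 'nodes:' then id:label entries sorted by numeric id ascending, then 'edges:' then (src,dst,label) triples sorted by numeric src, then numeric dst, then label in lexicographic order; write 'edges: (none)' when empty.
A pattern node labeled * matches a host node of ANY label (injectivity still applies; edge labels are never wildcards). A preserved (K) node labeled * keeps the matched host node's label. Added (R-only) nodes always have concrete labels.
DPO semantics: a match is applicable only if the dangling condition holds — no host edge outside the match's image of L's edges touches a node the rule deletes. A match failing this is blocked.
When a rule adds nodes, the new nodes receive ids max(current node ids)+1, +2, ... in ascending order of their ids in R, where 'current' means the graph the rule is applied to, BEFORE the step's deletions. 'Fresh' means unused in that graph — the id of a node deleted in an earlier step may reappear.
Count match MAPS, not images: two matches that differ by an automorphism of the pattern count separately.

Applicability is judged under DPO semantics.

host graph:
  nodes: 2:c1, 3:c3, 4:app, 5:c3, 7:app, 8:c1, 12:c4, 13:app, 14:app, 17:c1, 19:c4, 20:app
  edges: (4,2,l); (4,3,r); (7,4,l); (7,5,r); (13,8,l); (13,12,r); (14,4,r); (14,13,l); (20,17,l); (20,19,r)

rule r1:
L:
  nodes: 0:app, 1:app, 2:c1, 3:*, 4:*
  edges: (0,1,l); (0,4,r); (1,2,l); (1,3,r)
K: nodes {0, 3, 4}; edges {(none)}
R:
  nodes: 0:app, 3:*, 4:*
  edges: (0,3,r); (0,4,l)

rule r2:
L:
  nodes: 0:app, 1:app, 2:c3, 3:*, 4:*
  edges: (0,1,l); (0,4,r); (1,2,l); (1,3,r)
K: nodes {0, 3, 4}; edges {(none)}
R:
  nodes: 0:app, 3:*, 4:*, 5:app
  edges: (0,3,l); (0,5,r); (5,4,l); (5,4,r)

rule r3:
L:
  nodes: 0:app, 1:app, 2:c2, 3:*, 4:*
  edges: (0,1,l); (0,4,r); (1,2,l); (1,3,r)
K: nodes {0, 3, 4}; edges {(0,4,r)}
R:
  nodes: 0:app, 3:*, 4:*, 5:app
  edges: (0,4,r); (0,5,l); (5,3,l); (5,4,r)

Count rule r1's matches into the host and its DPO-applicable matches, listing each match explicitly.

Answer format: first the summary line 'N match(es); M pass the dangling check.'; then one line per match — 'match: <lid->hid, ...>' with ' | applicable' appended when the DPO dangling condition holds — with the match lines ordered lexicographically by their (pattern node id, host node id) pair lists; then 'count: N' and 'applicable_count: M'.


2 match(es); 1 pass the dangling check.
match: 0->7, 1->4, 2->2, 3->3, 4->5
match: 0->14, 1->13, 2->8, 3->12, 4->4 | applicable
count: 2
applicable_count: 1


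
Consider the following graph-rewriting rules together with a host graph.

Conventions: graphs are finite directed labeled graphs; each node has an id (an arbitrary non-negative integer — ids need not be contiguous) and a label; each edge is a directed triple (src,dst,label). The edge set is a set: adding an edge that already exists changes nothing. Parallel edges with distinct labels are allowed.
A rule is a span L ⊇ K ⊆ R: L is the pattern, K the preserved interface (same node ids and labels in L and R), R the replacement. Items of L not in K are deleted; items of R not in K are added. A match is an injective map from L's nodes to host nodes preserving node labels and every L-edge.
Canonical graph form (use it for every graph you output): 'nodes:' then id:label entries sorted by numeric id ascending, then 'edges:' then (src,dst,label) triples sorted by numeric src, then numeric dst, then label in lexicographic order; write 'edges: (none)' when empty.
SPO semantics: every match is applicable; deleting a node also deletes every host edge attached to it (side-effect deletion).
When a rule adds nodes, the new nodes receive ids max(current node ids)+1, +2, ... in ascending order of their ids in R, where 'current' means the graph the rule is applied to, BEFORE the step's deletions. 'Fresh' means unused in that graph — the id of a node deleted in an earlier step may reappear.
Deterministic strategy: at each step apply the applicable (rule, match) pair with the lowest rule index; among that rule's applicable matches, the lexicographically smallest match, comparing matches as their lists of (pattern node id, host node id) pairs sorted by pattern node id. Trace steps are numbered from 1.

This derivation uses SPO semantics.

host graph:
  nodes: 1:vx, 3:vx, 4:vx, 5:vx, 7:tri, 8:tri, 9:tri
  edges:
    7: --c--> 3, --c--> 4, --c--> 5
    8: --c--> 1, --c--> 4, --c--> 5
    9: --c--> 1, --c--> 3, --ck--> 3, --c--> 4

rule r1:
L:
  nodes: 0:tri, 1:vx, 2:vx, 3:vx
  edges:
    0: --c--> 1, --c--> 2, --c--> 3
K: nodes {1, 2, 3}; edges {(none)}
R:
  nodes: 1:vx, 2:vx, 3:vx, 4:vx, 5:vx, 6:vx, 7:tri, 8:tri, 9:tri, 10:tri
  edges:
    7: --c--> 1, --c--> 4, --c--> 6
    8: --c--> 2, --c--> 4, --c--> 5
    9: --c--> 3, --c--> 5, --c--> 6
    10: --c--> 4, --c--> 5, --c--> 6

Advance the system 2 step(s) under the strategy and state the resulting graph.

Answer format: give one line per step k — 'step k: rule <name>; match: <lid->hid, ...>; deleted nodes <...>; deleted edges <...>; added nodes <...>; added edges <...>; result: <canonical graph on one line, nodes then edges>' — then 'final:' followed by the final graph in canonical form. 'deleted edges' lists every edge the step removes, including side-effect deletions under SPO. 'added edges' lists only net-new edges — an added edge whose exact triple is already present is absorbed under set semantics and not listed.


step 1: rule r1; match: 0->7, 1->3, 2->4, 3->5; deleted nodes 7; deleted edges (7,3,c); (7,4,c); (7,5,c); added nodes 10, 11, 12, 13, 14, 15, 16; added edges (13,3,c); (13,10,c); (13,12,c); (14,4,c); (14,10,c); (14,11,c); (15,5,c); (15,11,c); (15,12,c); (16,10,c); (16,11,c); (16,12,c); result: nodes: 1:vx, 3:vx, 4:vx, 5:vx, 8:tri, 9:tri, 10:vx, 11:vx, 12:vx, 13:tri, 14:tri, 15:tri, 16:tri edges: (8,1,c); (8,4,c); (8,5,c); (9,1,c); (9,3,c); (9,3,ck); (9,4,c); (13,3,c); (13,10,c); (13,12,c); (14,4,c); (14,10,c); (14,11,c); (15,5,c); (15,11,c); (15,12,c); (16,10,c); (16,11,c); (16,12,c)
step 2: rule r1; match: 0->8, 1->1, 2->4, 3->5; deleted nodes 8; deleted edges (8,1,c); (8,4,c); (8,5,c); added nodes 17, 18, 19, 20, 21, 22, 23; added edges (20,1,c); (20,17,c); (20,19,c); (21,4,c); (21,17,c); (21,18,c); (22,5,c); (22,18,c); (22,19,c); (23,17,c); (23,18,c); (23,19,c); result: nodes: 1:vx, 3:vx, 4:vx, 5:vx, 9:tri, 10:vx, 11:vx, 12:vx, 13:tri, 14:tri, 15:tri, 16:tri, 17:vx, 18:vx, 19:vx, 20:tri, 21:tri, 22:tri, 23:tri edges: (9,1,c); (9,3,c); (9,3,ck); (9,4,c); (13,3,c); (13,10,c); (13,12,c); (14,4,c); (14,10,c); (14,11,c); (15,5,c); (15,11,c); (15,12,c); (16,10,c); (16,11,c); (16,12,c); (20,1,c); (20,17,c); (20,19,c); (21,4,c); (21,17,c); (21,18,c); (22,5,c); (22,18,c); (22,19,c); (23,17,c); (23,18,c); (23,19,c)
final:
nodes: 1:vx, 3:vx, 4:vx, 5:vx, 9:tri, 10:vx, 11:vx, 12:vx, 13:tri, 14:tri, 15:tri, 16:tri, 17:vx, 18:vx, 19:vx, 20:tri, 21:tri, 22:tri, 23:tri
edges: (9,1,c); (9,3,c); (9,3,ck); (9,4,c); (13,3,c); (13,10,c); (13,12,c); (14,4,c); (14,10,c); (14,11,c); (15,5,c); (15,11,c); (15,12,c); (16,10,c); (16,11,c); (16,12,c); (20,1,c); (20,17,c); (20,19,c); (21,4,c); (21,17,c); (21,18,c); (22,5,c); (22,18,c); (22,19,c); (23,17,c); (23,18,c); (23,19,c)


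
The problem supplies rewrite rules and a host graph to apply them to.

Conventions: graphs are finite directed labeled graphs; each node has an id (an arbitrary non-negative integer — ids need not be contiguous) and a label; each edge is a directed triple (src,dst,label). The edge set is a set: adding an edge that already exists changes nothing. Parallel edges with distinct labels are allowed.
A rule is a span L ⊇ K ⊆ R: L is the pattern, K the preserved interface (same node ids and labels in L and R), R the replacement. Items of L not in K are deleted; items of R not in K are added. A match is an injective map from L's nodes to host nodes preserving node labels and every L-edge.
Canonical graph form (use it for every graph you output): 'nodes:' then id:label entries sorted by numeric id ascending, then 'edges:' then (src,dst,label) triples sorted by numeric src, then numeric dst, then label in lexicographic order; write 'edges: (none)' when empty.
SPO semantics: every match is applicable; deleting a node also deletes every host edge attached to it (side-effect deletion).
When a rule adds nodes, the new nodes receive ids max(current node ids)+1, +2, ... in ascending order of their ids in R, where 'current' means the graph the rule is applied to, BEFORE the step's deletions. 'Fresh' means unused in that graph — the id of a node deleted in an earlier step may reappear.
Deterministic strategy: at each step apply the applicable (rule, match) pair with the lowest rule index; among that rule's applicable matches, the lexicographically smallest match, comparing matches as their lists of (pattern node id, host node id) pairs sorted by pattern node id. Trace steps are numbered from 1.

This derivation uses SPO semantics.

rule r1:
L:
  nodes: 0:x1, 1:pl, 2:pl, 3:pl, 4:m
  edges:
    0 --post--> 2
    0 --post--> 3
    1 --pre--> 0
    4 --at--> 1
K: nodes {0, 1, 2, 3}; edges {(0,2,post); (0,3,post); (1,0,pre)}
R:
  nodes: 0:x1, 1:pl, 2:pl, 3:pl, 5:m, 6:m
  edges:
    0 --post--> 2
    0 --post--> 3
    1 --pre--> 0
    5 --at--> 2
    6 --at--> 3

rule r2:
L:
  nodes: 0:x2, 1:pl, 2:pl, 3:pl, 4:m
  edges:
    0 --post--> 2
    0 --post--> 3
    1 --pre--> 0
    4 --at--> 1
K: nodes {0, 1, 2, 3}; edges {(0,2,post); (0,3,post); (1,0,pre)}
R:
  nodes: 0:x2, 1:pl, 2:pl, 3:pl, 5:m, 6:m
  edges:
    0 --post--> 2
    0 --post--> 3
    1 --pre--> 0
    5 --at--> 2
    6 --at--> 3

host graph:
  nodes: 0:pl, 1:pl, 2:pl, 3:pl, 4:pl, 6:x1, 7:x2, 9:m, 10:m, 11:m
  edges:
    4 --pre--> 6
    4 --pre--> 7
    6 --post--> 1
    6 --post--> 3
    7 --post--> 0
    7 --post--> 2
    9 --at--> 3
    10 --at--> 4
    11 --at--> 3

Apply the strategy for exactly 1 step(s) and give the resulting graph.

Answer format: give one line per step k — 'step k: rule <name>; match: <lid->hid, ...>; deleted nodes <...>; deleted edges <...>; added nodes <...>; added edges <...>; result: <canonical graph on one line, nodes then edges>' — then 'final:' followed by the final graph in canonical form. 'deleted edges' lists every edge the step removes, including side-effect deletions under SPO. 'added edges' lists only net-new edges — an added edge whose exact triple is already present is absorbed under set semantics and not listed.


step 1: rule r1; match: 0->6, 1->4, 2->1, 3->3, 4->10; deleted nodes 10; deleted edges (10,4,at); added nodes 12, 13; added edges (12,1,at); (13,3,at); result: nodes: 0:pl, 1:pl, 2:pl, 3:pl, 4:pl, 6:x1, 7:x2, 9:m, 11:m, 12:m, 13:m edges: (4,6,pre); (4,7,pre); (6,1,post); (6,3,post); (7,0,post); (7,2,post); (9,3,at); (11,3,at); (12,1,at); (13,3,at)
final:
nodes: 0:pl, 1:pl, 2:pl, 3:pl, 4:pl, 6:x1, 7:x2, 9:m, 11:m, 12:m, 13:m
edges: (4,6,pre); (4,7,pre); (6,1,post); (6,3,post); (7,0,post); (7,2,post); (9,3,at); (11,3,at); (12,1,at); (13,3,at)
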